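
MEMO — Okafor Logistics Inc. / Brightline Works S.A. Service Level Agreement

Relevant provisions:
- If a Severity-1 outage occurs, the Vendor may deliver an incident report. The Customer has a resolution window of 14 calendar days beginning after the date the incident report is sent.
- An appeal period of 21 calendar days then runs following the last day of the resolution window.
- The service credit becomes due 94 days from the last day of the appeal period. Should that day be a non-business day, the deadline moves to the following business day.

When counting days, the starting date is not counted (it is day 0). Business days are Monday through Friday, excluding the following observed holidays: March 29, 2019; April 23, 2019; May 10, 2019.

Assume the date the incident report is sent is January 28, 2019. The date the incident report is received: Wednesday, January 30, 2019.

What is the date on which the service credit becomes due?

The last day of the resolution window: 14 calendar days after January 28, 2019 is February 11, 2019.
Adding 21 calendar days to February 11, 2019 gives March 4, 2019, which is the last day of the appeal period.
The date on which the service credit becomes due: March 4, 2019 + 94 days = June 6, 2019. June 6, 2019 is a Thursday and is not a listed holiday, so no roll-forward applies.

June 6, 2019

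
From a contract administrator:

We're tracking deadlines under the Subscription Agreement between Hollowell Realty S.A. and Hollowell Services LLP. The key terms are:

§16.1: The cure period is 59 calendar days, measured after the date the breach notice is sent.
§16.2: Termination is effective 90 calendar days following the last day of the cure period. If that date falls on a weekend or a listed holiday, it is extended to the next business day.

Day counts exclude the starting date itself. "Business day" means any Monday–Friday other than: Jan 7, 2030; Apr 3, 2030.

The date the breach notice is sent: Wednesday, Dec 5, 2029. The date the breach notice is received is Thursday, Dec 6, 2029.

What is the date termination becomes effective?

The last day of the cure period: Dec 5, 2029 + 59 days = Feb 2, 2030.
Adding 90 calendar days to Feb 2, 2030 gives May 3, 2030, which is the date termination becomes effective. May 3, 2030 is a Friday and is not a listed holiday, so no roll-forward applies.

May 3, 2030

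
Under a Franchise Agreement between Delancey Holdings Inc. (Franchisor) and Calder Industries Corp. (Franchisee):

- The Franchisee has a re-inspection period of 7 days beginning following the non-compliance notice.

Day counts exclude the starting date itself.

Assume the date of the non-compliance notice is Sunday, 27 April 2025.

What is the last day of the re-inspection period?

The last day of the re-inspection period: 27 April 2025 + 7 days = 4 May 2025.

4 May 2025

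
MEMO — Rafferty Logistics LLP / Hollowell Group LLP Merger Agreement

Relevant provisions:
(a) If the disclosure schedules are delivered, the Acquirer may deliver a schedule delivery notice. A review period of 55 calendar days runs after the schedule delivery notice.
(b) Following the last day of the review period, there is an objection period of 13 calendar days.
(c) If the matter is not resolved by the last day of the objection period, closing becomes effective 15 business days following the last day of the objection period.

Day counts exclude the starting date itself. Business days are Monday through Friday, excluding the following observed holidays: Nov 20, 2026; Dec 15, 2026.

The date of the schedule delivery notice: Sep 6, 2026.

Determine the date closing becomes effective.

The last day of the review period: 55 calendar days after Sep 6, 2026 is Oct 31, 2026.
Adding 13 calendar days to Oct 31, 2026 gives Nov 13, 2026, which is the last day of the objection period.
The date closing becomes effective: 15 business days after Friday, Nov 13, 2026, skipping weekends and the listed holiday on Nov 20 — Nov 16, Nov 17, Nov 18, Nov 19, …, Dec 3, Dec 4, Dec 7 — lands on Monday, Dec 7, 2026.

Dec 7, 2026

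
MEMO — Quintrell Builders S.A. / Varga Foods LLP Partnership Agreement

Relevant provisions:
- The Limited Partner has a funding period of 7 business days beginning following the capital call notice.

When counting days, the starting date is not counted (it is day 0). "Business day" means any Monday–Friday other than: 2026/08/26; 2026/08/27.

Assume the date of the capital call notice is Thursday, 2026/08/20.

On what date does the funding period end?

2026/09/02

From Thursday, 2026/08/20, 7 business days (Aug 21, Aug 24, Aug 25, Aug 28, Aug 31, Sep 1, Sep 2, skipping weekends and the listed holidays on Aug 26, Aug 27) brings us to Wednesday, 2026/09/02, which is the last day of the funding period.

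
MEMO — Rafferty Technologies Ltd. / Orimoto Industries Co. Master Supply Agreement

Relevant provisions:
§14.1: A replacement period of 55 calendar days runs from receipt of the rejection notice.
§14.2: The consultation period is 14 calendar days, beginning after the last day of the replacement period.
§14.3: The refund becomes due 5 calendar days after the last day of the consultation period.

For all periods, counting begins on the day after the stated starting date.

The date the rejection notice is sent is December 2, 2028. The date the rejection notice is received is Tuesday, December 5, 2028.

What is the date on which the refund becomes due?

February 17, 2029

Adding 55 calendar days to December 5, 2028 gives January 29, 2029, which is the last day of the replacement period.
The last day of the consultation period: 14 calendar days after January 29, 2029 is February 12, 2029.
The date on which the refund becomes due: 5 calendar days after February 12, 2029 is February 17, 2029.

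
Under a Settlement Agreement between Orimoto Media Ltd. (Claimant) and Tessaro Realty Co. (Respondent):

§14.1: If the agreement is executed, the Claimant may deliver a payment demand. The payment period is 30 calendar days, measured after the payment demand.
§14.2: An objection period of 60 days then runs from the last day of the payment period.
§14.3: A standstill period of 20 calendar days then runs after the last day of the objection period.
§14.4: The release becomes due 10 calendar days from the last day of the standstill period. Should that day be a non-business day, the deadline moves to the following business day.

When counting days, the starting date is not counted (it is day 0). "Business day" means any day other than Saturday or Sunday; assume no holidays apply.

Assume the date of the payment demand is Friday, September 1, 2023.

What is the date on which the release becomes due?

The last day of the payment period: 30 calendar days after September 1, 2023 is October 1, 2023.
The last day of the objection period: October 1, 2023 + 60 days = November 30, 2023.
Adding 20 calendar days to November 30, 2023 gives December 20, 2023, which is the last day of the standstill period.
The date on which the release becomes due: 10 calendar days after December 20, 2023 is December 30, 2023. That falls on a Saturday, so it rolls to the next business day, Monday, January 1, 2024.

January 1, 2024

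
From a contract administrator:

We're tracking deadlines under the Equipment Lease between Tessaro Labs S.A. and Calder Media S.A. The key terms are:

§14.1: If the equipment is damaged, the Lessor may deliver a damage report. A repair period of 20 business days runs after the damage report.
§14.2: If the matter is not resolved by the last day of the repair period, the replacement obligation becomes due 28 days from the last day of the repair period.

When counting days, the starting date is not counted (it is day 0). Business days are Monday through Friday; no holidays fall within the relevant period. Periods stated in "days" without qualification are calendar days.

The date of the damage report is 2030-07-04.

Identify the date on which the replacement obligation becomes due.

From Thursday, 2030-07-04, 20 business days (Jul 5, Jul 8, Jul 9, Jul 10, …, Jul 30, Jul 31, Aug 1, skipping weekends) brings us to Thursday, 2030-08-01, which is the last day of the repair period.
The date on which the replacement obligation becomes due: 28 calendar days after 2030-08-01 is 2030-08-29.

2030-08-29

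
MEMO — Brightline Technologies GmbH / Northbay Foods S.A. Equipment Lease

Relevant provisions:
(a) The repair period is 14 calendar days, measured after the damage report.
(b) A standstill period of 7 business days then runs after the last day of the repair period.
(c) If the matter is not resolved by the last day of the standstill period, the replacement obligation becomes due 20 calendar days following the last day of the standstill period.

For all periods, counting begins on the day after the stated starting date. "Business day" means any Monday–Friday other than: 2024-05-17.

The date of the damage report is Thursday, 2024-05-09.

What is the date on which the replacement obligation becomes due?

2024-06-23

The last day of the repair period: 2024-05-09 + 14 days = 2024-05-23.
The last day of the standstill period: counting 7 business days from Thursday, 2024-05-23 (May 24, May 27, May 28, May 29, May 30, May 31, Jun 3, skipping weekends) reaches Monday, 2024-06-03.
Adding 20 calendar days to 2024-06-03 gives 2024-06-23, which is the date on which the replacement obligation becomes due.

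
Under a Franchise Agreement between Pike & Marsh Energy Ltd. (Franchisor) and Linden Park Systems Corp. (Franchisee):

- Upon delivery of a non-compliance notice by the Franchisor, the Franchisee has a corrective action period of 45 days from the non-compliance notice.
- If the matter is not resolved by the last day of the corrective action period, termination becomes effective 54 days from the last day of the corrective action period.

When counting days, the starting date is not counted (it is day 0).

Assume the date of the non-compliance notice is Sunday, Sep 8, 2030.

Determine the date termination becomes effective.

Dec 16, 2030

The last day of the corrective action period: 45 calendar days after Sep 8, 2030 is Oct 23, 2030.
Adding 54 calendar days to Oct 23, 2030 gives Dec 16, 2030, which is the date termination becomes effective.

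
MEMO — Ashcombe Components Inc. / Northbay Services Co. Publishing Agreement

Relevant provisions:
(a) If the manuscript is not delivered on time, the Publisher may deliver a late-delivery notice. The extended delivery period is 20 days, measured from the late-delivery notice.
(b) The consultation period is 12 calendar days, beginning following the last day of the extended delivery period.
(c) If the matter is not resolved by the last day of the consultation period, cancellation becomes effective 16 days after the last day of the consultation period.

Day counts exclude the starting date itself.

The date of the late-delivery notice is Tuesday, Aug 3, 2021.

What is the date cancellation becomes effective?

The last day of the extended delivery period: Aug 3, 2021 + 20 days = Aug 23, 2021.
Adding 12 calendar days to Aug 23, 2021 gives Sep 4, 2021, which is the last day of the consultation period.
The date cancellation becomes effective: 16 calendar days after Sep 4, 2021 is Sep 20, 2021.

Sep 20, 2021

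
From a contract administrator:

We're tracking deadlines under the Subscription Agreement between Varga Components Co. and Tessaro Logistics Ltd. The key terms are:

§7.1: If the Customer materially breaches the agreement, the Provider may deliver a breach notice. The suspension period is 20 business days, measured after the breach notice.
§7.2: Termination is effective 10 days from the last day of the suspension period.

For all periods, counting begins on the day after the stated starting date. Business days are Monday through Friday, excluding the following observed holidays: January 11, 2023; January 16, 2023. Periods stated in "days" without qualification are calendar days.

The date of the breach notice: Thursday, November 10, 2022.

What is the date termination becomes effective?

From Thursday, November 10, 2022, 20 business days (Nov 11, Nov 14, Nov 15, Nov 16, …, Dec 6, Dec 7, Dec 8, skipping weekends) brings us to Thursday, December 8, 2022, which is the last day of the suspension period.
Adding 10 calendar days to December 8, 2022 gives December 18, 2022, which is the date termination becomes effective.

December 18, 2022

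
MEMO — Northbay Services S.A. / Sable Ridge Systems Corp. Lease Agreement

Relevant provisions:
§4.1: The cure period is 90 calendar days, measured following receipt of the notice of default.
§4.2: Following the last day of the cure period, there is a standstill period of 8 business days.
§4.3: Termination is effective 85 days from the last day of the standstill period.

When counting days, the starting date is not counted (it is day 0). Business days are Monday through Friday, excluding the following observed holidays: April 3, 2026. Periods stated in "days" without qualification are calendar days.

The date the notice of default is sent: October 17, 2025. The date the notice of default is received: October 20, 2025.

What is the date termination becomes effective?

April 23, 2026

The last day of the cure period: 90 calendar days after October 20, 2025 is January 18, 2026.
The last day of the standstill period: 8 business days after Sunday, January 18, 2026, skipping weekends — Jan 19, Jan 20, Jan 21, Jan 22, Jan 23, Jan 26, Jan 27, Jan 28 — lands on Wednesday, January 28, 2026.
The date termination becomes effective: January 28, 2026 + 85 days = April 23, 2026.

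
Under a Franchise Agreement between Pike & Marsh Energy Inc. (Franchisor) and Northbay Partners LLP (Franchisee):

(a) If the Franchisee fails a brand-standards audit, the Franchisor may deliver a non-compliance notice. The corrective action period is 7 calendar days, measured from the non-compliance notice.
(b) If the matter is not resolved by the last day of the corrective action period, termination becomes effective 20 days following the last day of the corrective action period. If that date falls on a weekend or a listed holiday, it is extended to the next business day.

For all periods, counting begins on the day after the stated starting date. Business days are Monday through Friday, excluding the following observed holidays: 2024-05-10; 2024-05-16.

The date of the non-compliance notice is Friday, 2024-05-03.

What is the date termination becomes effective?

2024-05-30

Adding 7 calendar days to 2024-05-03 gives 2024-05-10, which is the last day of the corrective action period.
The date termination becomes effective: 20 calendar days after 2024-05-10 is 2024-05-30. 2024-05-30 is a Thursday and is not a listed holiday, so no roll-forward applies.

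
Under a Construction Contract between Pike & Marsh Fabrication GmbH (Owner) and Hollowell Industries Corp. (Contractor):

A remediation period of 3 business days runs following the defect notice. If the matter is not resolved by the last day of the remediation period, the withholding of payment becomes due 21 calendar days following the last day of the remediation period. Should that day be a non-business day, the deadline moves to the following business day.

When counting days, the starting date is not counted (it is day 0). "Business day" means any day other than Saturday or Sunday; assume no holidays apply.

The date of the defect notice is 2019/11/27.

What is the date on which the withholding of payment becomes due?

2019/12/23

The last day of the remediation period: counting 3 business days from Wednesday, 2019/11/27 (Nov 28, Nov 29, Dec 2, skipping weekends) reaches Monday, 2019/12/02.
The date on which the withholding of payment becomes due: 21 calendar days after 2019/12/02 is 2019/12/23. 2019/12/23 is a Monday, so no roll-forward applies.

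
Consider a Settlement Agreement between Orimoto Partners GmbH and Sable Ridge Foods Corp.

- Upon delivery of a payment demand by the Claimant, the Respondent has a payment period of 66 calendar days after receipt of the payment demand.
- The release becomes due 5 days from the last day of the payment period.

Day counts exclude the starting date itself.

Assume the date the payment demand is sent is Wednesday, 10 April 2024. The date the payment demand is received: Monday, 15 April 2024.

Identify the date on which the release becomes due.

25 June 2024

The last day of the payment period: 15 April 2024 + 66 days = 20 June 2024.
Adding 5 calendar days to 20 June 2024 gives 25 June 2024, which is the date on which the release becomes due.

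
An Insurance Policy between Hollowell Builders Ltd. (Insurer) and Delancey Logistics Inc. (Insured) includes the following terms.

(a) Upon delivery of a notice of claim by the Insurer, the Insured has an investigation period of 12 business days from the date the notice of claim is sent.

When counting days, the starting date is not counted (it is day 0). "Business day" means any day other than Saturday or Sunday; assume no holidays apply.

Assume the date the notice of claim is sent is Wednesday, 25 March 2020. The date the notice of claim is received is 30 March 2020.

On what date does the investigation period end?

The last day of the investigation period: counting 12 business days from Wednesday, 25 March 2020 (Mar 26, Mar 27, Mar 30, Mar 31, …, Apr 8, Apr 9, Apr 10, skipping weekends) reaches Friday, 10 April 2020.

10 April 2020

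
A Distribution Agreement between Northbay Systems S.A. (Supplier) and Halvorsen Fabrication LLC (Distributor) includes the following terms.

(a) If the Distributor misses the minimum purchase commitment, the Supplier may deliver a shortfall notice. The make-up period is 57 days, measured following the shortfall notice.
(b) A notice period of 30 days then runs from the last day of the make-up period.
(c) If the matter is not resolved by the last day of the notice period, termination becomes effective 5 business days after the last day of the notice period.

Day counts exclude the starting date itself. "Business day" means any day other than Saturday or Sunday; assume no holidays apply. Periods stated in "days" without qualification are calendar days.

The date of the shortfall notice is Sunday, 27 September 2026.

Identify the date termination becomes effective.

30 December 2026

The last day of the make-up period: 57 calendar days after 27 September 2026 is 23 November 2026.
Adding 30 calendar days to 23 November 2026 gives 23 December 2026, which is the last day of the notice period.
The date termination becomes effective: counting 5 business days from Wednesday, 23 December 2026 (Dec 24, Dec 25, Dec 28, Dec 29, Dec 30, skipping weekends) reaches Wednesday, 30 December 2026.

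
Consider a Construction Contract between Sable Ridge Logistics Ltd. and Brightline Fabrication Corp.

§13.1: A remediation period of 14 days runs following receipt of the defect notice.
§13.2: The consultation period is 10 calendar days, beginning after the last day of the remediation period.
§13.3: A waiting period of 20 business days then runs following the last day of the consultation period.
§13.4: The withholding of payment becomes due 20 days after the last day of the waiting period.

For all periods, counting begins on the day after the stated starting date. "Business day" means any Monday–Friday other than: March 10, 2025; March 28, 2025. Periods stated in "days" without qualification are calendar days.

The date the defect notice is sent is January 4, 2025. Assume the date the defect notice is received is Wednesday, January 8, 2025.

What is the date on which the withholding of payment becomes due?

March 20, 2025

The last day of the remediation period: 14 calendar days after January 8, 2025 is January 22, 2025.
Adding 10 calendar days to January 22, 2025 gives February 1, 2025, which is the last day of the consultation period.
The last day of the waiting period: 20 business days after Saturday, February 1, 2025, skipping weekends — Feb 3, Feb 4, Feb 5, Feb 6, …, Feb 26, Feb 27, Feb 28 — lands on Friday, February 28, 2025.
The date on which the withholding of payment becomes due: 20 calendar days after February 28, 2025 is March 20, 2025.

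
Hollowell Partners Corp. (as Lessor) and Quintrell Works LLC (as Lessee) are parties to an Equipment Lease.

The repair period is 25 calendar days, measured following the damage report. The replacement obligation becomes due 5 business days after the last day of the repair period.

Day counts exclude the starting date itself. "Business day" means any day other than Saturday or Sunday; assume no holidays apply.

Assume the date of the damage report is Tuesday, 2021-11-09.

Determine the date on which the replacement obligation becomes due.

2021-12-10

The last day of the repair period: 2021-11-09 + 25 days = 2021-12-04.
From Saturday, 2021-12-04, 5 business days (Dec 6, Dec 7, Dec 8, Dec 9, Dec 10, skipping weekends) brings us to Friday, 2021-12-10, which is the date on which the replacement obligation becomes due.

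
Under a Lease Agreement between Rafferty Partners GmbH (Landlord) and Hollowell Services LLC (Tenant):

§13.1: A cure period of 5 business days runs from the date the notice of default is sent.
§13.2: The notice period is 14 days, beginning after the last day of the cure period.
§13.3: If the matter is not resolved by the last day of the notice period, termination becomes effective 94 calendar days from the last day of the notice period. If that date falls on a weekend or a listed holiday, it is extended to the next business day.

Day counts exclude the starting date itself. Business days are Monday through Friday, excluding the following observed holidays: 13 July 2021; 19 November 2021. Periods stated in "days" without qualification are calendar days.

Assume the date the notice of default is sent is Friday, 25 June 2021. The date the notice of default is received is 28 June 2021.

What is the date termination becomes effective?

The last day of the cure period: counting 5 business days from Friday, 25 June 2021 (Jun 28, Jun 29, Jun 30, Jul 1, Jul 2, skipping weekends) reaches Friday, 2 July 2021.
The last day of the notice period: 2 July 2021 + 14 days = 16 July 2021.
Adding 94 calendar days to 16 July 2021 gives 18 October 2021, which is the date termination becomes effective. 18 October 2021 is a Monday and is not a listed holiday, so no roll-forward applies.

18 October 2021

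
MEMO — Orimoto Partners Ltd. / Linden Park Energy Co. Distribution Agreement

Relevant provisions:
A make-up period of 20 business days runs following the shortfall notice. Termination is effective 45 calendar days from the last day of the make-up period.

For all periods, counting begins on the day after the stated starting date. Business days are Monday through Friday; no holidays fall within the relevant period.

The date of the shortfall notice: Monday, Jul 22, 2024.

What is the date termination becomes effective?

Oct 3, 2024

From Monday, Jul 22, 2024, 20 business days (Jul 23, Jul 24, Jul 25, Jul 26, …, Aug 15, Aug 16, Aug 19, skipping weekends) brings us to Monday, Aug 19, 2024, which is the last day of the make-up period.
The date termination becomes effective: Aug 19, 2024 + 45 days = Oct 3, 2024.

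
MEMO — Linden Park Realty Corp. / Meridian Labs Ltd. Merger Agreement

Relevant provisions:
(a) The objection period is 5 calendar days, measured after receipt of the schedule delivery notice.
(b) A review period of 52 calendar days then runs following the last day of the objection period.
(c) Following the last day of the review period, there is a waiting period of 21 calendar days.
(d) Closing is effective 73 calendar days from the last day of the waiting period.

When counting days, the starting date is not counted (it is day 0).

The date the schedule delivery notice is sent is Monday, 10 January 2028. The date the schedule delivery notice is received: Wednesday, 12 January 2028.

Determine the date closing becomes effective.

11 June 2028

Adding 5 calendar days to 12 January 2028 gives 17 January 2028, which is the last day of the objection period.
The last day of the review period: 52 calendar days after 17 January 2028 is 9 March 2028.
The last day of the waiting period: 9 March 2028 + 21 days = 30 March 2028.
The date closing becomes effective: 73 calendar days after 30 March 2028 is 11 June 2028.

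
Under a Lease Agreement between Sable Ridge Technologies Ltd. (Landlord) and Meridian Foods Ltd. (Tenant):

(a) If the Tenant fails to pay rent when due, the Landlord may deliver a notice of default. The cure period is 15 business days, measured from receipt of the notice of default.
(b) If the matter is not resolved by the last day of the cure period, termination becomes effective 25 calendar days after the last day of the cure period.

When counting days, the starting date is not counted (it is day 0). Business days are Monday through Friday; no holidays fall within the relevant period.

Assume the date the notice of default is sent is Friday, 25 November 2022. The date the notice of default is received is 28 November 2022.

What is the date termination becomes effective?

13 January 2023

From Monday, 28 November 2022, 15 business days (Nov 29, Nov 30, Dec 1, Dec 2, …, Dec 15, Dec 16, Dec 19, skipping weekends) brings us to Monday, 19 December 2022, which is the last day of the cure period.
The date termination becomes effective: 19 December 2022 + 25 days = 13 January 2023.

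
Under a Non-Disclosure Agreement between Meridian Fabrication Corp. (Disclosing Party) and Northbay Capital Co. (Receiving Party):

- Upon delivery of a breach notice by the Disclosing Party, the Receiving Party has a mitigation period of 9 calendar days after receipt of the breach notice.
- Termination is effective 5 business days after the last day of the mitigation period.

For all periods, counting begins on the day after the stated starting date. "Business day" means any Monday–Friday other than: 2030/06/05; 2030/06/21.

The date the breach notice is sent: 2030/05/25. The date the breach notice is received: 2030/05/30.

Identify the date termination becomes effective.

2030/06/14

Adding 9 calendar days to 2030/05/30 gives 2030/06/08, which is the last day of the mitigation period.
The date termination becomes effective: 5 business days after Saturday, 2030/06/08, skipping weekends — Jun 10, Jun 11, Jun 12, Jun 13, Jun 14 — lands on Friday, 2030/06/14.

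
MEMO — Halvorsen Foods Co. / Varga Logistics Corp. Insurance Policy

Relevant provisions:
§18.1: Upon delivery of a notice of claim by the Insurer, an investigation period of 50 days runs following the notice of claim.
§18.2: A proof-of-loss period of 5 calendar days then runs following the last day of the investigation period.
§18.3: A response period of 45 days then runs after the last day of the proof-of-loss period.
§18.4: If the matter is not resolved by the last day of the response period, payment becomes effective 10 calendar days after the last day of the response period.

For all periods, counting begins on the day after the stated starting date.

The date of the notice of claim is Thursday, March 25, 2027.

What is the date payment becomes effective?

The last day of the investigation period: March 25, 2027 + 50 days = May 14, 2027.
The last day of the proof-of-loss period: 5 calendar days after May 14, 2027 is May 19, 2027.
The last day of the response period: May 19, 2027 + 45 days = July 3, 2027.
The date payment becomes effective: July 3, 2027 + 10 days = July 13, 2027.

July 13, 2027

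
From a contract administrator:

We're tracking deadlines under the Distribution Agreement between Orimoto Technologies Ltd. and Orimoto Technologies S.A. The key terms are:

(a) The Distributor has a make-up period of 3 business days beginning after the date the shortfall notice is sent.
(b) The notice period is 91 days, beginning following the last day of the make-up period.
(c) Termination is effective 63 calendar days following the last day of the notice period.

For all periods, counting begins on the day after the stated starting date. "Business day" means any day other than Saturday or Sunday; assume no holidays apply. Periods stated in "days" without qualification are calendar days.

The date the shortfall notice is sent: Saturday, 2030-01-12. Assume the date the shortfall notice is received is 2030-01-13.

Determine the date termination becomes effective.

2030-06-19

From Saturday, 2030-01-12, 3 business days (Jan 14, Jan 15, Jan 16, skipping weekends) brings us to Wednesday, 2030-01-16, which is the last day of the make-up period.
The last day of the notice period: 2030-01-16 + 91 days = 2030-04-17.
The date termination becomes effective: 2030-04-17 + 63 days = 2030-06-19.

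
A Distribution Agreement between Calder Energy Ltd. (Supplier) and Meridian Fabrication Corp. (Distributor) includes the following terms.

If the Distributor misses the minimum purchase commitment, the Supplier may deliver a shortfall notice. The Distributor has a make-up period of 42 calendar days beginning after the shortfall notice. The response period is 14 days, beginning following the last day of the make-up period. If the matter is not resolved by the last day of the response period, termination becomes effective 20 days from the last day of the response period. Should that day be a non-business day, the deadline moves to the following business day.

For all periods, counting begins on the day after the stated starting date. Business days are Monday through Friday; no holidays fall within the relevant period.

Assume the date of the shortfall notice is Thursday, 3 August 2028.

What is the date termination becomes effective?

18 October 2028

The last day of the make-up period: 42 calendar days after 3 August 2028 is 14 September 2028.
The last day of the response period: 14 September 2028 + 14 days = 28 September 2028.
The date termination becomes effective: 28 September 2028 + 20 days = 18 October 2028. 18 October 2028 is a Wednesday, so no roll-forward applies.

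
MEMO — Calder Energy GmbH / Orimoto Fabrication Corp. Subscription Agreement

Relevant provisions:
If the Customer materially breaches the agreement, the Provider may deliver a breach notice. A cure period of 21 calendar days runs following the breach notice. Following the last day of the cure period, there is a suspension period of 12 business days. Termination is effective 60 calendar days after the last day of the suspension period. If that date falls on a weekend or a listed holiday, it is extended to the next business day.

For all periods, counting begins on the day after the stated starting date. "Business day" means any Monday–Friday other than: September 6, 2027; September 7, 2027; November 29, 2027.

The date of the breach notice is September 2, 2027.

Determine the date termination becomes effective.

December 10, 2027

The last day of the cure period: 21 calendar days after September 2, 2027 is September 23, 2027.
The last day of the suspension period: counting 12 business days from Thursday, September 23, 2027 (Sep 24, Sep 27, Sep 28, Sep 29, …, Oct 7, Oct 8, Oct 11, skipping weekends) reaches Monday, October 11, 2027.
The date termination becomes effective: October 11, 2027 + 60 days = December 10, 2027. December 10, 2027 is a Friday and is not a listed holiday, so no roll-forward applies.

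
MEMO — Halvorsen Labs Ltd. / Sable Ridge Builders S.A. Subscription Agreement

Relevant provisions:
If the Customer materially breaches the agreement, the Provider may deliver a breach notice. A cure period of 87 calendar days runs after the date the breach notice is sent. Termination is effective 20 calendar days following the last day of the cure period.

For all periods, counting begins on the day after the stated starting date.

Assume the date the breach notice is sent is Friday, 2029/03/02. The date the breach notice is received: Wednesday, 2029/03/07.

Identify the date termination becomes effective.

The last day of the cure period: 87 calendar days after 2029/03/02 is 2029/05/28.
The date termination becomes effective: 2029/05/28 + 20 days = 2029/06/17.

2029/06/17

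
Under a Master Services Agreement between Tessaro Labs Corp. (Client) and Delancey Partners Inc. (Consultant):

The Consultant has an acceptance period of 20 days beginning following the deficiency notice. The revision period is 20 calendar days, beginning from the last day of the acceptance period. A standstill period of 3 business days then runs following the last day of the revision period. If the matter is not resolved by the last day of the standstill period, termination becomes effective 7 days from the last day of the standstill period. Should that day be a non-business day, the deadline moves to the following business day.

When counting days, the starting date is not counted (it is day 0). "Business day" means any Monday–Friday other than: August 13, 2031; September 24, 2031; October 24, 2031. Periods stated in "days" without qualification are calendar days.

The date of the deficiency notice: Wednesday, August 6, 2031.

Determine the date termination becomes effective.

September 25, 2031

Adding 20 calendar days to August 6, 2031 gives August 26, 2031, which is the last day of the acceptance period.
Adding 20 calendar days to August 26, 2031 gives September 15, 2031, which is the last day of the revision period.
The last day of the standstill period: 3 business days after Monday, September 15, 2031, skipping weekends — Sep 16, Sep 17, Sep 18 — lands on Thursday, September 18, 2031.
The date termination becomes effective: 7 calendar days after September 18, 2031 is September 25, 2031. September 25, 2031 is a Thursday and is not a listed holiday, so no roll-forward applies.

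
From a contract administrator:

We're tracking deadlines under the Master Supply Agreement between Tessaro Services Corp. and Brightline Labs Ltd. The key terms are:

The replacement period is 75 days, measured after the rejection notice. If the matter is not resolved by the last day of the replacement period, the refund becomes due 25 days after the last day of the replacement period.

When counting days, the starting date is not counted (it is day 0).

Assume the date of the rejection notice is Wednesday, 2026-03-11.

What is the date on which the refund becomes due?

The last day of the replacement period: 75 calendar days after 2026-03-11 is 2026-05-25.
Adding 25 calendar days to 2026-05-25 gives 2026-06-19, which is the date on which the refund becomes due.

2026-06-19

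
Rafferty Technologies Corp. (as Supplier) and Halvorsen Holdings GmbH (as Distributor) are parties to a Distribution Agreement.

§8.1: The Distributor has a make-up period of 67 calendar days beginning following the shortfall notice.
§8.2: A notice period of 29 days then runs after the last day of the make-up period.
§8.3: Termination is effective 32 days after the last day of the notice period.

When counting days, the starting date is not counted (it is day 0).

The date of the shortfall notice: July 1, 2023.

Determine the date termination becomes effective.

Adding 67 calendar days to July 1, 2023 gives September 6, 2023, which is the last day of the make-up period.
Adding 29 calendar days to September 6, 2023 gives October 5, 2023, which is the last day of the notice period.
The date termination becomes effective: 32 calendar days after October 5, 2023 is November 6, 2023.

November 6, 2023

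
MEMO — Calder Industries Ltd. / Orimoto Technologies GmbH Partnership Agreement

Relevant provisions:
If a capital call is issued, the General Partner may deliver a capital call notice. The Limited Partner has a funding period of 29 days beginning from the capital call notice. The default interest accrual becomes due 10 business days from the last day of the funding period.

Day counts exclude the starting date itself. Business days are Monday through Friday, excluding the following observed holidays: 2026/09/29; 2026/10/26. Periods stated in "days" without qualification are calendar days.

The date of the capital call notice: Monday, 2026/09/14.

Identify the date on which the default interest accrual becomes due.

The last day of the funding period: 2026/09/14 + 29 days = 2026/10/13.
From Tuesday, 2026/10/13, 10 business days (Oct 14, Oct 15, Oct 16, Oct 19, Oct 20, Oct 21, Oct 22, Oct 23, Oct 27, Oct 28, skipping weekends and the listed holiday on Oct 26) brings us to Wednesday, 2026/10/28, which is the date on which the default interest accrual becomes due.

2026/10/28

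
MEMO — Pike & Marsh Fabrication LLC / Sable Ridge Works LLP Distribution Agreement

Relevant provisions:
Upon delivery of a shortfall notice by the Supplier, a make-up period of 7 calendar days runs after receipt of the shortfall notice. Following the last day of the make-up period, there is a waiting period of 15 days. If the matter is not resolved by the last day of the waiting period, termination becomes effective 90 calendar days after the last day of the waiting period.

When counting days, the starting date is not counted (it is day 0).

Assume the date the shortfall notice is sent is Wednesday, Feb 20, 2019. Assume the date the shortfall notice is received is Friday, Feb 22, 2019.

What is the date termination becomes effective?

Adding 7 calendar days to Feb 22, 2019 gives Mar 1, 2019, which is the last day of the make-up period.
Adding 15 calendar days to Mar 1, 2019 gives Mar 16, 2019, which is the last day of the waiting period.
The date termination becomes effective: Mar 16, 2019 + 90 days = Jun 14, 2019.

Jun 14, 2019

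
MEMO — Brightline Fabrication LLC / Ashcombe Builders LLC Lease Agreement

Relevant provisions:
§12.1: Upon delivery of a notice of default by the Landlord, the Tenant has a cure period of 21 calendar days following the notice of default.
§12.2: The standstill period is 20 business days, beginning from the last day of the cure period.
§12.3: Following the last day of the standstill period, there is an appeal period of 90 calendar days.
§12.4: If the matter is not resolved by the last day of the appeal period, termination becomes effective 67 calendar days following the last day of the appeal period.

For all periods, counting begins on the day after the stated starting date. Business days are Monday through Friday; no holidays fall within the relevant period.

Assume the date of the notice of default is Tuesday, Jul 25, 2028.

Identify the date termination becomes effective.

Adding 21 calendar days to Jul 25, 2028 gives Aug 15, 2028, which is the last day of the cure period.
From Tuesday, Aug 15, 2028, 20 business days (Aug 16, Aug 17, Aug 18, Aug 21, …, Sep 8, Sep 11, Sep 12, skipping weekends) brings us to Tuesday, Sep 12, 2028, which is the last day of the standstill period.
The last day of the appeal period: 90 calendar days after Sep 12, 2028 is Dec 11, 2028.
The date termination becomes effective: 67 calendar days after Dec 11, 2028 is Feb 16, 2029.

Feb 16, 2029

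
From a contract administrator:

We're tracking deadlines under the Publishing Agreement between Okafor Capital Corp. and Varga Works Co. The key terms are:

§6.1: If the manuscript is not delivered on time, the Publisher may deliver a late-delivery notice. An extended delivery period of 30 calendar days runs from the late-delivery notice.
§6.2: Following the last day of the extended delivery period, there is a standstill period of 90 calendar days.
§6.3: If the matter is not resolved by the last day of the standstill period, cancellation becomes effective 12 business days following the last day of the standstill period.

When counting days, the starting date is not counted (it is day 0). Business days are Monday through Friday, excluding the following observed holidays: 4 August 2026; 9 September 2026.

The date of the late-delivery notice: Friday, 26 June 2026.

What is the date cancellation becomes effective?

Adding 30 calendar days to 26 June 2026 gives 26 July 2026, which is the last day of the extended delivery period.
Adding 90 calendar days to 26 July 2026 gives 24 October 2026, which is the last day of the standstill period.
The date cancellation becomes effective: counting 12 business days from Saturday, 24 October 2026 (Oct 26, Oct 27, Oct 28, Oct 29, …, Nov 6, Nov 9, Nov 10, skipping weekends) reaches Tuesday, 10 November 2026.

10 November 2026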